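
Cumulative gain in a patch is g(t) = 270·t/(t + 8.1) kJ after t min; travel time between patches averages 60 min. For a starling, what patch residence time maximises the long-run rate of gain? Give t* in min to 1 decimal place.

22.0 min

Maximise g(t)/(T+t): set derivative to zero → g'(t)(T+t) = g(t).
g'(t) = 270·8.1/(t + 8.1)². Setting 270·8.1/(t+8.1)² = 270t/[(t+8.1)(60+t)] gives 8.1(60+t) = t(t+8.1), so t² = 8.1×60 = 486.
t* = √486 = 22.05 min.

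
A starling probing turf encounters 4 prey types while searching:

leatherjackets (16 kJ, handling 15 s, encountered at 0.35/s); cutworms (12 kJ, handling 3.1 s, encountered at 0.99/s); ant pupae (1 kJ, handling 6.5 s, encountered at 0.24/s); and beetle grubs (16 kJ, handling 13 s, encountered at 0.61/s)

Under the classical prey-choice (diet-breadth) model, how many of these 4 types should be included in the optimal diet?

1

E/h in descending order: cutworms 3.87, beetle grubs 1.23, leatherjackets 1.07, ant pupae 0.154 kJ/s. The optimal diet is the largest prefix of this list for which every included type satisfies E_i/h_i > R on the types above it.
Rate on top 1: 2.92. beetle grubs: 1.23 < 2.92 → exclude; stop.
Optimal diet: cutworms — 1 of 4 types.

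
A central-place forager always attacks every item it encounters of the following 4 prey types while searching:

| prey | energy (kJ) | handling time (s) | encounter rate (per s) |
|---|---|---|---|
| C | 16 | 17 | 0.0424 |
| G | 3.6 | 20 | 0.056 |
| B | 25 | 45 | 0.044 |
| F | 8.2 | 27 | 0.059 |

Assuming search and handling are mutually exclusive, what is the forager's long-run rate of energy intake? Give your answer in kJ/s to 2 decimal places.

0.38 kJ/s

Energy encountered per unit search time: 0.0424×16 + 0.056×3.6 + 0.044×25 + 0.059×8.2 = 2.464 kJ/s.
Handling time per unit search time: 0.0424×17 + 0.056×20 + 0.044×45 + 0.059×27 = 5.414.
Rate = 2.464/(1 + 5.414) = 0.3841 kJ/s.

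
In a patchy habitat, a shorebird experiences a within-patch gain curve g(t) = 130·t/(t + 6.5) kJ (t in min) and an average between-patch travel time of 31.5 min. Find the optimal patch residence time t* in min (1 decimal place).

14.3 min

By the marginal value theorem, leave when the instantaneous gain rate g'(t) equals the habitat-wide average g(t)/(T + t).
g'(t) = 130·6.5/(t + 6.5)². Setting 130·6.5/(t+6.5)² = 130t/[(t+6.5)(31.5+t)] gives 6.5(31.5+t) = t(t+6.5), so t² = 6.5×31.5 = 204.8.
t* = √204.8 = 14.31 min.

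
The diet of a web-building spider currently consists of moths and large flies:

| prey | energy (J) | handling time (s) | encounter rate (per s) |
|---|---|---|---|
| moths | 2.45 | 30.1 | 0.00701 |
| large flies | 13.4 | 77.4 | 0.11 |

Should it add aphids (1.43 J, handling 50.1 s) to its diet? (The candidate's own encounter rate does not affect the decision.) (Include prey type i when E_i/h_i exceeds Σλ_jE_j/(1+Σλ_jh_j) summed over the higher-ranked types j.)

No

Current rate: (0.00701×2.45 + 0.11×13.4)/(1 + 0.00701×30.1 + 0.11×77.4) = 0.1533 J/s.
aphids: E/h = 1.43/50.1 = 0.02854 J/s.
Since 0.02854 < R, time spent handling aphids is better spent searching.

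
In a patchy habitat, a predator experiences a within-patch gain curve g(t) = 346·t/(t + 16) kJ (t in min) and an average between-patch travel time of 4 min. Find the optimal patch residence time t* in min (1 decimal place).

8.0 min

Optimal t* satisfies g'(t*) = g(t*)/(T + t*).
g'(t) = 346·16/(t + 16)². Setting 346·16/(t+16)² = 346t/[(t+16)(4+t)] gives 16(4+t) = t(t+16), so t² = 16×4 = 64.
t* = √64 = 8 min.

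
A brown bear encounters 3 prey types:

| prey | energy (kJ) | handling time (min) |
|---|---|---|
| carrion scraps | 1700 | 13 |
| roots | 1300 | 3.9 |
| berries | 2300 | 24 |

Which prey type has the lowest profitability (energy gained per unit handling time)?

berries

Profitability E/h (kJ/min): carrion scraps = 1700/13 = 131, roots = 1300/3.9 = 333, berries = 2300/24 = 95.8.
Ranked: roots > carrion scraps > berries.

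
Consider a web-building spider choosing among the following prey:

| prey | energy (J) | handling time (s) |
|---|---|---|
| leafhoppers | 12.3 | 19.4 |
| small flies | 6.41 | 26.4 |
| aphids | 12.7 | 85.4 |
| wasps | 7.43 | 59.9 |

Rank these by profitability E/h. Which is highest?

leafhoppers

Profitability E/h (J/s): leafhoppers = 12.3/19.4 = 0.634, small flies = 6.41/26.4 = 0.243, aphids = 12.7/85.4 = 0.149, wasps = 7.43/59.9 = 0.124.
Ranked: leafhoppers > small flies > aphids > wasps.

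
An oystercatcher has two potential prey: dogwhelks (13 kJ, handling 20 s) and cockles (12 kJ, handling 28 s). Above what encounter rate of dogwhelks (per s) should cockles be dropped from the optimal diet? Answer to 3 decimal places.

0.097 per s

The zero-one rule: include cockles iff E₂/h₂ > λE₁/(1+λh₁). Equality gives the switch point.
λE₁h₂ = E₂ + λE₂h₁ ⇒ λ = E₂/(E₁h₂ − E₂h₁) = 12/(364 − 240) = 0.09677 per s.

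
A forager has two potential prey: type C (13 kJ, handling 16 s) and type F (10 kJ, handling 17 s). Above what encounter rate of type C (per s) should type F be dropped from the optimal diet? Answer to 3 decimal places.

0.164 per s

Drop type F once their profitability E₂/h₂ falls below the rate achievable on type C alone: E₂/h₂ = λE₁/(1 + λh₁).
Solve for λ: λE₁h₂ = E₂(1 + λh₁) → λ(E₁h₂ − E₂h₁) = E₂ → λ = E₂/(E₁h₂ − E₂h₁).
λ = 10/(13×17 − 10×16) = 10/61 = 0.1639 per s.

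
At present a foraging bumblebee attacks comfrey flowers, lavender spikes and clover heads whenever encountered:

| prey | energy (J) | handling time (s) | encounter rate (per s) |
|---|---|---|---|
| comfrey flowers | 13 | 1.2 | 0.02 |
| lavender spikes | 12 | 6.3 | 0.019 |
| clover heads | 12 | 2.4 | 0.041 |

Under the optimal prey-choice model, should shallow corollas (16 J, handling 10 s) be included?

Yes

Intake rate on the current diet: R = (0.02×13 + 0.019×12 + 0.041×12) / (1 + 0.02×1.2 + 0.019×6.3 + 0.041×2.4) = 0.98/1.242 = 0.789 J/s.
shallow corollas: E/h = 16/10 = 1.6 J/s.
Since 1.6 > R, including shallow corollas increases the long-run rate.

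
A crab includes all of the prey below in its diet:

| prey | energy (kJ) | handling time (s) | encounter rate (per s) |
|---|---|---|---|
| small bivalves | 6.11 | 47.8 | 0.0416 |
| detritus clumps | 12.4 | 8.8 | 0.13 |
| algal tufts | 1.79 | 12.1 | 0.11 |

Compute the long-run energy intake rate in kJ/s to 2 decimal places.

R = Σλ_iE_i / (1 + Σλ_ih_i)
Numerator: 0.0416×6.11 + 0.13×12.4 + 0.11×1.79 = 2.063
Denominator: 1 + 0.0416×47.8 + 0.13×8.8 + 0.11×12.1 = 5.463
R = 2.063/5.463 = 0.3776 kJ/s

0.38 kJ/s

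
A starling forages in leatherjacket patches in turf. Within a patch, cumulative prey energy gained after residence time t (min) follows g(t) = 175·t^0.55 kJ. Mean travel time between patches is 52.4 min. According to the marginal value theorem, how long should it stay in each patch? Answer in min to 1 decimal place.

64.0 min

By the marginal value theorem, leave when the instantaneous gain rate g'(t) equals the habitat-wide average g(t)/(T + t).
g'(t) = 0.55·175·t^-0.45. Setting 0.55·175·t^-0.45 = 175·t^0.55/(52.4+t) gives 0.55(52.4+t) = t, so 0.45·t = 0.55×52.4.
t* = 0.55×52.4/0.45 = 64.04 min.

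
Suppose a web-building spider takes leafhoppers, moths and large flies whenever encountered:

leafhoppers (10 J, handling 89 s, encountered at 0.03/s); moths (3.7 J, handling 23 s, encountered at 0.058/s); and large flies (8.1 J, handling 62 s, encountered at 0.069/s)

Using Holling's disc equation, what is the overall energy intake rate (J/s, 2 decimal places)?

R = Σλ_iE_i / (1 + Σλ_ih_i)
Numerator: 0.03×10 + 0.058×3.7 + 0.069×8.1 = 1.074
Denominator: 1 + 0.03×89 + 0.058×23 + 0.069×62 = 9.282
R = 1.074/9.282 = 0.1157 J/s

0.12 J/s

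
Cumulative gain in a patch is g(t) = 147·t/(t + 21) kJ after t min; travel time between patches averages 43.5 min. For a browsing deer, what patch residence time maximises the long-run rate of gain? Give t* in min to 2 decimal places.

30.22 min

Optimal t* satisfies g'(t*) = g(t*)/(T + t*).
g'(t) = 147·21/(t + 21)². Setting 147·21/(t+21)² = 147t/[(t+21)(43.5+t)] gives 21(43.5+t) = t(t+21), so t² = 21×43.5 = 913.5.
t* = √913.5 = 30.22 min.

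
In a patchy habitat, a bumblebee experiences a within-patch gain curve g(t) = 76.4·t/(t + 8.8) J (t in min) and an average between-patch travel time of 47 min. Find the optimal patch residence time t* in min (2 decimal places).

By the marginal value theorem, leave when the instantaneous gain rate g'(t) equals the habitat-wide average g(t)/(T + t).
g'(t) = 76.4·8.8/(t + 8.8)². Setting 76.4·8.8/(t+8.8)² = 76.4t/[(t+8.8)(47+t)] gives 8.8(47+t) = t(t+8.8), so t² = 8.8×47 = 413.6.
t* = √413.6 = 20.34 min.

20.34 min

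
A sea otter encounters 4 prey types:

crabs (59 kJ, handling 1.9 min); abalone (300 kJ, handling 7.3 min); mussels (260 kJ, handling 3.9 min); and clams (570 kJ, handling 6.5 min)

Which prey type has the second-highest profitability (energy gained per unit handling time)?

Profitability E/h (kJ/min): crabs = 59/1.9 = 31.1, abalone = 300/7.3 = 41.1, mussels = 260/3.9 = 66.7, clams = 570/6.5 = 87.7.
Ranked: clams > mussels > abalone > crabs.

mussels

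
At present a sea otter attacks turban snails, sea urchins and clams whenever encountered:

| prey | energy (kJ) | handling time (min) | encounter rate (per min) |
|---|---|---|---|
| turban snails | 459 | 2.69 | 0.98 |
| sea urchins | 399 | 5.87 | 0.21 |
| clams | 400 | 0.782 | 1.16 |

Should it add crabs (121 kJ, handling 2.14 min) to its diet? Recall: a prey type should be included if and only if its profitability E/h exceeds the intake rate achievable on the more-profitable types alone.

Current rate: (0.98×459 + 0.21×399 + 1.16×400)/(1 + 0.98×2.69 + 0.21×5.87 + 1.16×0.782) = 172.7 kJ/min.
Profitability of crabs: 121/2.14 = 56.54 kJ/min.
Since 56.54 < R, time spent handling crabs is better spent searching.

No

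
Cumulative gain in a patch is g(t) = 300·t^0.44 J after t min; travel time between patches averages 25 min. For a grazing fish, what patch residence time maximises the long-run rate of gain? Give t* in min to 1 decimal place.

Maximise g(t)/(T+t): set derivative to zero → g'(t)(T+t) = g(t).
g'(t) = 0.44·300·t^-0.56. Setting 0.44·300·t^-0.56 = 300·t^0.44/(25+t) gives 0.44(25+t) = t, so 0.56·t = 0.44×25.
t* = 0.44×25/0.56 = 19.64 min.

19.6 min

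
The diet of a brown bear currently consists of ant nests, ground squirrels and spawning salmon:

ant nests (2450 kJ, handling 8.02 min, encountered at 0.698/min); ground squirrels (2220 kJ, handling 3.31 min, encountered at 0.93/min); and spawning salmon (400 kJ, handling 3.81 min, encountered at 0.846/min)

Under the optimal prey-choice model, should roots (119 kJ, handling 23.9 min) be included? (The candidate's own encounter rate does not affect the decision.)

Current rate: (0.698×2450 + 0.93×2220 + 0.846×400)/(1 + 0.698×8.02 + 0.93×3.31 + 0.846×3.81) = 318.9 kJ/min.
roots: E/h = 119/23.9 = 4.979 kJ/min.
4.979 < 318.9, so adding roots would lower the average — exclude it.

No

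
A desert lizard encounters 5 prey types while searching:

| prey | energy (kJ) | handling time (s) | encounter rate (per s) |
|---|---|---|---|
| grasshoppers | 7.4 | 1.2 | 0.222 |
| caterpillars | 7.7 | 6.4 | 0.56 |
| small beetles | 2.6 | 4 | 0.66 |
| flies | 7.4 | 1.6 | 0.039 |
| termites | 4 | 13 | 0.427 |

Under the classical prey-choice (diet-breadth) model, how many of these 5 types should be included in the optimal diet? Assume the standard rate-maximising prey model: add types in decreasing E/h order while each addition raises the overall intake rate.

Profitabilities (E/h, kJ/s): grasshoppers 6.17, flies 4.62, caterpillars 1.2, small beetles 0.65, termites 0.308. Add prey in this order while the next type's profitability exceeds the intake rate on those already taken.
Rate on top 1: 1.297. flies: 4.62 > 1.297 → include.
Rate on top 2: 1.453. caterpillars: 1.2 < 1.453 → exclude; stop.
Optimal diet: grasshoppers, flies — 2 of 5 types.

2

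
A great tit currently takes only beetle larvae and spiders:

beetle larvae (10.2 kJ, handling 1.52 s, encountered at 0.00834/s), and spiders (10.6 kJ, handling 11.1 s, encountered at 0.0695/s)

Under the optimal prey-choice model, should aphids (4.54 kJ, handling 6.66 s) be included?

On beetle larvae and spiders alone, R = ΣλE/(1+Σλh) = 0.8218/1.784 = 0.4606 kJ/s.
aphids: E/h = 4.54/6.66 = 0.6817 kJ/s.
0.6817 > 0.4606, so adding aphids raises the average — include it.

Yes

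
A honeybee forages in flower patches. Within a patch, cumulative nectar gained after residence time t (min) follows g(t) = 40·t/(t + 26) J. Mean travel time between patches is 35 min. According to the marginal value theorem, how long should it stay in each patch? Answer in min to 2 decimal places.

30.17 min

By the marginal value theorem, leave when the instantaneous gain rate g'(t) equals the habitat-wide average g(t)/(T + t).
g'(t) = 40·26/(t + 26)². Setting 40·26/(t+26)² = 40t/[(t+26)(35+t)] gives 26(35+t) = t(t+26), so t² = 26×35 = 910.
t* = √910 = 30.17 min.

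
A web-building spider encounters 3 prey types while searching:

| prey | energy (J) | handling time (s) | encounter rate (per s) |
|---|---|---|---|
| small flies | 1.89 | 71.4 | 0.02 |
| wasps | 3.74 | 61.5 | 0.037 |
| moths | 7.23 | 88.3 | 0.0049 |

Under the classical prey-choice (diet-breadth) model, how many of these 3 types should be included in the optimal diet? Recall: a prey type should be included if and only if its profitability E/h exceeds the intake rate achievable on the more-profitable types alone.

Rank by E/h (J/s): moths 0.0819, wasps 0.0608, small flies 0.0265. Include each in turn until the next type's E/h falls below the running intake rate.
Rate on top 1: 0.02473. wasps: 0.0608 > 0.02473 → include.
Rate on top 2: 0.04687. small flies: 0.0265 < 0.04687 → exclude; stop.
Optimal diet: moths, wasps — 2 of 3 types.

2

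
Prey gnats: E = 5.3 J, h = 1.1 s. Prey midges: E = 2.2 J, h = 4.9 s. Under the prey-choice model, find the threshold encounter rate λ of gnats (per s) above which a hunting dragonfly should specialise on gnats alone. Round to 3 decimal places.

Drop midges once their profitability E₂/h₂ falls below the rate achievable on gnats alone: E₂/h₂ = λE₁/(1 + λh₁).
Solve for λ: λE₁h₂ = E₂(1 + λh₁) → λ(E₁h₂ − E₂h₁) = E₂ → λ = E₂/(E₁h₂ − E₂h₁).
λ = 2.2/(5.3×4.9 − 2.2×1.1) = 2.2/23.55 = 0.09342 per s.

0.093 per s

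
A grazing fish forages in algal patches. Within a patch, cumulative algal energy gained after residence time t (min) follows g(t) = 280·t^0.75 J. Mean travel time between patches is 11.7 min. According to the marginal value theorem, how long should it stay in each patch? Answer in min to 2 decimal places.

35.10 min

Maximise g(t)/(T+t): set derivative to zero → g'(t)(T+t) = g(t).
g'(t) = 0.75·280·t^-0.25. Setting 0.75·280·t^-0.25 = 280·t^0.75/(11.7+t) gives 0.75(11.7+t) = t, so 0.25·t = 0.75×11.7.
t* = 0.75×11.7/0.25 = 35.1 min.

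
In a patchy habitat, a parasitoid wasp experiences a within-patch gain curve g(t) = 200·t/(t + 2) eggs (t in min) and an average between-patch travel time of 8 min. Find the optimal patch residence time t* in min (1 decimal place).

Maximise g(t)/(T+t): set derivative to zero → g'(t)(T+t) = g(t).
g'(t) = 200·2/(t + 2)². Setting 200·2/(t+2)² = 200t/[(t+2)(8+t)] gives 2(8+t) = t(t+2), so t² = 2×8 = 16.
t* = √16 = 4 min.

4.0 min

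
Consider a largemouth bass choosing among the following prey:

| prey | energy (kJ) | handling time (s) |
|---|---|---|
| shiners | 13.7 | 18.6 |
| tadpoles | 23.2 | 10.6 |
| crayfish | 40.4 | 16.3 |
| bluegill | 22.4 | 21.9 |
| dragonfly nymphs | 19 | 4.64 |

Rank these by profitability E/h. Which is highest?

In descending order of E/h:
dragonfly nymphs: 19/4.64 = 4.09 kJ/s
crayfish: 40.4/16.3 = 2.48 kJ/s
tadpoles: 23.2/10.6 = 2.19 kJ/s
bluegill: 22.4/21.9 = 1.02 kJ/s
shiners: 13.7/18.6 = 0.737 kJ/s

dragonfly nymphs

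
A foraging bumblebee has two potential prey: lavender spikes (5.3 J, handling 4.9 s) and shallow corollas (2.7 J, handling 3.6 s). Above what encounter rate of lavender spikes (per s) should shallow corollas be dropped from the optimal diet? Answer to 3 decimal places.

The zero-one rule: include shallow corollas iff E₂/h₂ > λE₁/(1+λh₁). Equality gives the switch point.
λE₁h₂ = E₂ + λE₂h₁ ⇒ λ = E₂/(E₁h₂ − E₂h₁) = 2.7/(19.08 − 13.23) = 0.4615 per s.

0.462 per s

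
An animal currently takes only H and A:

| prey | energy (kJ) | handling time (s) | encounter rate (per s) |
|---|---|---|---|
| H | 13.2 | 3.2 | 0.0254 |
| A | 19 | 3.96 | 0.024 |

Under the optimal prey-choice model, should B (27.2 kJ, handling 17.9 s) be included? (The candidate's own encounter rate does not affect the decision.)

Yes

Current rate: (0.0254×13.2 + 0.024×19)/(1 + 0.0254×3.2 + 0.024×3.96) = 0.6727 kJ/s.
B: E/h = 27.2/17.9 = 1.52 kJ/s.
Since 1.52 > R, including B increases the long-run rate.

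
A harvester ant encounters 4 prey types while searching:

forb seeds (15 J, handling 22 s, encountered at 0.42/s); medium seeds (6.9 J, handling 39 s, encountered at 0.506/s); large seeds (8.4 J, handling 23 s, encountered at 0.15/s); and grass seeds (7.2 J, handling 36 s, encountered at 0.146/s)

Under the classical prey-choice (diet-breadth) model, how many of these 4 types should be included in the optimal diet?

1

Profitabilities (E/h, J/s): forb seeds 0.682, large seeds 0.365, grass seeds 0.2, medium seeds 0.177. Add prey in this order while the next type's profitability exceeds the intake rate on those already taken.
Rate on top 1: 0.6152. large seeds: 0.365 < 0.6152 → exclude; stop.
Optimal diet: forb seeds — 1 of 4 types.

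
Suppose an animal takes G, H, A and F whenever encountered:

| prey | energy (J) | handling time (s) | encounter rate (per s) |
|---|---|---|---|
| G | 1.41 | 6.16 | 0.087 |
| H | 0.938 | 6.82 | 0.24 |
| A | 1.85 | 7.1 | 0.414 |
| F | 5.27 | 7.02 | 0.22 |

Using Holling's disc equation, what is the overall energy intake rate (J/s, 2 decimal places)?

0.30 J/s

R = Σλ_iE_i / (1 + Σλ_ih_i)
Numerator: 0.087×1.41 + 0.24×0.938 + 0.414×1.85 + 0.22×5.27 = 2.273
Denominator: 1 + 0.087×6.16 + 0.24×6.82 + 0.414×7.1 + 0.22×7.02 = 7.657
R = 2.273/7.657 = 0.2969 J/s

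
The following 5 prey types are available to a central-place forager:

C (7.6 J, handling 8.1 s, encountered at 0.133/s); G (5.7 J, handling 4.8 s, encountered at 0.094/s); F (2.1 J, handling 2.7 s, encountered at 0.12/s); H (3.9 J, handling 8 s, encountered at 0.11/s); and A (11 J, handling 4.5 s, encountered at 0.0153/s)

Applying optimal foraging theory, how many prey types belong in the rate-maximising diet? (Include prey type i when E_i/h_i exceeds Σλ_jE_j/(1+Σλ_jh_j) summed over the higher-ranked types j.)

Rank by E/h (J/s): A 2.44, G 1.19, C 0.938, F 0.778, H 0.487. Include each in turn until the next type's E/h falls below the running intake rate.
Rate on top 1: 0.1575. G: 1.19 > 0.1575 → include.
Rate on top 2: 0.4632. C: 0.938 > 0.4632 → include.
Rate on top 3: 0.6602. F: 0.778 > 0.6602 → include.
Rate on top 4: 0.6733. H: 0.487 < 0.6733 → exclude; stop.
Optimal diet: A, G, C, F — 4 of 5 types.

4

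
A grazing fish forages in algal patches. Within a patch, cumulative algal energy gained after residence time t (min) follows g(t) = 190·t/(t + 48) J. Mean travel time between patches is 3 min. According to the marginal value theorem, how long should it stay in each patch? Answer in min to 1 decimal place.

By the marginal value theorem, leave when the instantaneous gain rate g'(t) equals the habitat-wide average g(t)/(T + t).
g'(t) = 190·48/(t + 48)². Setting 190·48/(t+48)² = 190t/[(t+48)(3+t)] gives 48(3+t) = t(t+48), so t² = 48×3 = 144.
t* = √144 = 12 min.

12.0 min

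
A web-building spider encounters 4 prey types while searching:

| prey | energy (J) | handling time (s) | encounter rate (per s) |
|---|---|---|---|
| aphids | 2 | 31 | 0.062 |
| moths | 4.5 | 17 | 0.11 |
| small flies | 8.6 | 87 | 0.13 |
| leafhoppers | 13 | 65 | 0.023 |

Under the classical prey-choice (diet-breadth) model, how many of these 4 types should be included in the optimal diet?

E/h in descending order: moths 0.265, leafhoppers 0.2, small flies 0.0989, aphids 0.0645 J/s. The optimal diet is the largest prefix of this list for which every included type satisfies E_i/h_i > R on the types above it.
Rate on top 1: 0.1725. leafhoppers: 0.2 > 0.1725 → include.
Rate on top 2: 0.1819. small flies: 0.0989 < 0.1819 → exclude; stop.
Optimal diet: moths, leafhoppers — 2 of 4 types.

2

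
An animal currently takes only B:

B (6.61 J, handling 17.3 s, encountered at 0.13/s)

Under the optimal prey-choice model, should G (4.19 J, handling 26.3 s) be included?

Current rate: (0.13×6.61)/(1 + 0.13×17.3) = 0.2645 J/s.
G: E/h = 4.19/26.3 = 0.1593 J/s.
Since 0.1593 < R, time spent handling G is better spent searching.

No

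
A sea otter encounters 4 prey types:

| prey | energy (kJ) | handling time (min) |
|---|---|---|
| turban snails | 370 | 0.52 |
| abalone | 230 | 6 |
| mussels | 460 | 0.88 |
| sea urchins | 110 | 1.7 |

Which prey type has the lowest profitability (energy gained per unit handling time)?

In descending order of E/h:
turban snails: 370/0.52 = 712 kJ/min
mussels: 460/0.88 = 523 kJ/min
sea urchins: 110/1.7 = 64.7 kJ/min
abalone: 230/6 = 38.3 kJ/min

abalone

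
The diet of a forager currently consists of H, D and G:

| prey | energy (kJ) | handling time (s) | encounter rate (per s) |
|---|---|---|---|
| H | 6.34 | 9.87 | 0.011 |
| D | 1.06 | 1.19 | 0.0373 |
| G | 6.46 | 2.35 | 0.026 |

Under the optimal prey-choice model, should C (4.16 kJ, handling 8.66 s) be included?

Yes

Current rate: (0.011×6.34 + 0.0373×1.06 + 0.026×6.46)/(1 + 0.011×9.87 + 0.0373×1.19 + 0.026×2.35) = 0.2284 kJ/s.
C: E/h = 4.16/8.66 = 0.4804 kJ/s.
0.4804 > 0.2284, so adding C raises the average — include it.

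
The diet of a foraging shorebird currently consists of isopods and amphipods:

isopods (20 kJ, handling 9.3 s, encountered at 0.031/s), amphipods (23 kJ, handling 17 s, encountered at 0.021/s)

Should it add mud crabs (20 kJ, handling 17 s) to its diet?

Intake rate on the current diet: R = (0.031×20 + 0.021×23) / (1 + 0.031×9.3 + 0.021×17) = 1.103/1.645 = 0.6704 kJ/s.
mud crabs: E/h = 20/17 = 1.176 kJ/s.
Since 1.176 > R, including mud crabs increases the long-run rate.

Yes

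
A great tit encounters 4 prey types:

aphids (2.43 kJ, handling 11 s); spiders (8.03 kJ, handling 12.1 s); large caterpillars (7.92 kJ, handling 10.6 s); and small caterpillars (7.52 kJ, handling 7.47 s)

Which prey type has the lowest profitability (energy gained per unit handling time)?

Profitability E/h (kJ/s): aphids = 2.43/11 = 0.221, spiders = 8.03/12.1 = 0.664, large caterpillars = 7.92/10.6 = 0.747, small caterpillars = 7.52/7.47 = 1.01.
Ranked: small caterpillars > large caterpillars > spiders > aphids.

aphids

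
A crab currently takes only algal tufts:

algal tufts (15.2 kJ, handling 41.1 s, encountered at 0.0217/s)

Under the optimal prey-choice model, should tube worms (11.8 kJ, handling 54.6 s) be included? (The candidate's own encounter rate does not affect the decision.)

On algal tufts alone, R = ΣλE/(1+Σλh) = 0.3298/1.892 = 0.1743 kJ/s.
tube worms: E/h = 11.8/54.6 = 0.2161 kJ/s.
Since 0.2161 > R, including tube worms increases the long-run rate.

Yes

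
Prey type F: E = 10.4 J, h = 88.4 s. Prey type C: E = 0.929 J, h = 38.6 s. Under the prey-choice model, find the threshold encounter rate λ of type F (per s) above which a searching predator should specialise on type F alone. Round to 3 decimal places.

At the threshold, the rate on type F alone equals the profitability of type C: λ·10.4/(1 + λ·88.4) = 0.929/38.6 = 0.02407.
Rearranging, λ(10.4 − 0.02407×88.4) = 0.02407, so λ = 0.02407/8.272 = 0.002909 per s.

0.003 per s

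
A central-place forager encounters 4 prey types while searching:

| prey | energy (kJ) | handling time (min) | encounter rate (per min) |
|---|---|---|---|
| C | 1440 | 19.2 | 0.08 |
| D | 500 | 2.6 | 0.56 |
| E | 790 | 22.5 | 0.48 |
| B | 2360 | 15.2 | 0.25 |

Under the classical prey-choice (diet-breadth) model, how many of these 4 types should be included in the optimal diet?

2

E/h in descending order: D 192, B 155, C 75, E 35.1 kJ/min. The optimal diet is the largest prefix of this list for which every included type satisfies E_i/h_i > R on the types above it.
Rate on top 1: 114. B: 155 > 114 → include.
Rate on top 2: 139.1. C: 75 < 139.1 → exclude; stop.
Optimal diet: D, B — 2 of 4 types.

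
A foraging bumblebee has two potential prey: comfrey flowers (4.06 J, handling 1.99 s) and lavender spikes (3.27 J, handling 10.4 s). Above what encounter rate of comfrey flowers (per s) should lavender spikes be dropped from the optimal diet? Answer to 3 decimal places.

0.092 per s

At the threshold, the rate on comfrey flowers alone equals the profitability of lavender spikes: λ·4.06/(1 + λ·1.99) = 3.27/10.4 = 0.3144.
Rearranging, λ(4.06 − 0.3144×1.99) = 0.3144, so λ = 0.3144/3.434 = 0.09155 per s.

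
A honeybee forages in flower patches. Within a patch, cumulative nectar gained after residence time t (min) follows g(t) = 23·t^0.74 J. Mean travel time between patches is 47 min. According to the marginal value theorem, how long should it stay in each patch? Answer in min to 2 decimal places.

133.77 min

Optimal t* satisfies g'(t*) = g(t*)/(T + t*).
g'(t) = 0.74·23·t^-0.26. Setting 0.74·23·t^-0.26 = 23·t^0.74/(47+t) gives 0.74(47+t) = t, so 0.26·t = 0.74×47.
t* = 0.74×47/0.26 = 133.8 min.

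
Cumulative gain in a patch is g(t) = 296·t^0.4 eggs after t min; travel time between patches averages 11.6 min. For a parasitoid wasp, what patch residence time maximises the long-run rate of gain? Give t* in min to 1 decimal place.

7.7 min

By the marginal value theorem, leave when the instantaneous gain rate g'(t) equals the habitat-wide average g(t)/(T + t).
g'(t) = 0.4·296·t^-0.6. Setting 0.4·296·t^-0.6 = 296·t^0.4/(11.6+t) gives 0.4(11.6+t) = t, so 0.60·t = 0.4×11.6.
t* = 0.4×11.6/0.60 = 7.733 min.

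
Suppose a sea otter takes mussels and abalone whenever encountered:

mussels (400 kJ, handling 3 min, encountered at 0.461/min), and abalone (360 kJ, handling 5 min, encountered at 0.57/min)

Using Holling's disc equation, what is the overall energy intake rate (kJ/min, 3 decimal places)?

74.451 kJ/min

R = (0.461×400 + 0.57×360) / (1 + 0.461×3 + 0.57×5) = 389.6/5.233 = 74.45 kJ/min.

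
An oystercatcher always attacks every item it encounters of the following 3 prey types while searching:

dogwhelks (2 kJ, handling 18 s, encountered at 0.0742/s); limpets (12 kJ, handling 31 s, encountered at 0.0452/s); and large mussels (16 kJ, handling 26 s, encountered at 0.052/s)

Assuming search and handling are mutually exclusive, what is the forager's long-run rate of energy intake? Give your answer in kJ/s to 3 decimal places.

0.299 kJ/s

Energy encountered per unit search time: 0.0742×2 + 0.0452×12 + 0.052×16 = 1.523 kJ/s.
Handling time per unit search time: 0.0742×18 + 0.0452×31 + 0.052×26 = 4.089.
Rate = 1.523/(1 + 4.089) = 0.2992 kJ/s.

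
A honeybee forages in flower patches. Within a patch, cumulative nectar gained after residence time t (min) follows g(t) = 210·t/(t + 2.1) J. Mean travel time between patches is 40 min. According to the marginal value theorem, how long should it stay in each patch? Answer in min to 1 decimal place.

By the marginal value theorem, leave when the instantaneous gain rate g'(t) equals the habitat-wide average g(t)/(T + t).
g'(t) = 210·2.1/(t + 2.1)². Setting 210·2.1/(t+2.1)² = 210t/[(t+2.1)(40+t)] gives 2.1(40+t) = t(t+2.1), so t² = 2.1×40 = 84.
t* = √84 = 9.165 min.

9.2 min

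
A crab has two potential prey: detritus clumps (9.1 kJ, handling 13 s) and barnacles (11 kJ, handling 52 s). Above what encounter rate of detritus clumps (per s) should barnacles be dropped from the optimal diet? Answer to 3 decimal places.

0.033 per s

At the threshold, the rate on detritus clumps alone equals the profitability of barnacles: λ·9.1/(1 + λ·13) = 11/52 = 0.2115.
Rearranging, λ(9.1 − 0.2115×13) = 0.2115, so λ = 0.2115/6.35 = 0.03331 per s.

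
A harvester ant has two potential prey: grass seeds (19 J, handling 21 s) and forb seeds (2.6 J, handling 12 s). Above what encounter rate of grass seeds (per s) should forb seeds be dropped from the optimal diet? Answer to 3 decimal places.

Drop forb seeds once their profitability E₂/h₂ falls below the rate achievable on grass seeds alone: E₂/h₂ = λE₁/(1 + λh₁).
Solve for λ: λE₁h₂ = E₂(1 + λh₁) → λ(E₁h₂ − E₂h₁) = E₂ → λ = E₂/(E₁h₂ − E₂h₁).
λ = 2.6/(19×12 − 2.6×21) = 2.6/173.4 = 0.01499 per s.

0.015 per s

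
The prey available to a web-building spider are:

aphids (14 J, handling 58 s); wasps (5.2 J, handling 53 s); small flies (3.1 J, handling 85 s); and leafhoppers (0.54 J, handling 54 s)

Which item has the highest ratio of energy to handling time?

In descending order of E/h:
aphids: 14/58 = 0.241 J/s
wasps: 5.2/53 = 0.0981 J/s
small flies: 3.1/85 = 0.0365 J/s
leafhoppers: 0.54/54 = 0.01 J/s

aphids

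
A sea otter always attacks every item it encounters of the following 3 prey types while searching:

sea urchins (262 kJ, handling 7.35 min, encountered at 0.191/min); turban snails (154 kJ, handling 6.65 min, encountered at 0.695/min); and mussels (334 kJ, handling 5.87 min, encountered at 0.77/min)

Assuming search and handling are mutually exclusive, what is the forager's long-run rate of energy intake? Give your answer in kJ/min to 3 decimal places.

R = (0.191×262 + 0.695×154 + 0.77×334) / (1 + 0.191×7.35 + 0.695×6.65 + 0.77×5.87) = 414.3/11.55 = 35.88 kJ/min.

35.880 kJ/min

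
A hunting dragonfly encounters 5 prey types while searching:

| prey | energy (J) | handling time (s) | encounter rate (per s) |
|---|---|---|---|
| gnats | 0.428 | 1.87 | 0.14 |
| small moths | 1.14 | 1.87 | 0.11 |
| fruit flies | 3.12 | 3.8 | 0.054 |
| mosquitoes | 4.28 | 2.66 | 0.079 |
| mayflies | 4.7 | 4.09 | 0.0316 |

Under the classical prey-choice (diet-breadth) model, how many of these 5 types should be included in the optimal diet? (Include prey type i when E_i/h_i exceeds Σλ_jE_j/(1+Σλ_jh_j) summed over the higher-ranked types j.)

4

Rank by E/h (J/s): mosquitoes 1.61, mayflies 1.15, fruit flies 0.821, small moths 0.61, gnats 0.229. Include each in turn until the next type's E/h falls below the running intake rate.
Rate on top 1: 0.2794. mayflies: 1.15 > 0.2794 → include.
Rate on top 2: 0.3633. fruit flies: 0.821 > 0.3633 → include.
Rate on top 3: 0.4241. small moths: 0.61 > 0.4241 → include.
Rate on top 4: 0.4459. gnats: 0.229 < 0.4459 → exclude; stop.
Optimal diet: mosquitoes, mayflies, fruit flies, small moths — 4 of 5 types.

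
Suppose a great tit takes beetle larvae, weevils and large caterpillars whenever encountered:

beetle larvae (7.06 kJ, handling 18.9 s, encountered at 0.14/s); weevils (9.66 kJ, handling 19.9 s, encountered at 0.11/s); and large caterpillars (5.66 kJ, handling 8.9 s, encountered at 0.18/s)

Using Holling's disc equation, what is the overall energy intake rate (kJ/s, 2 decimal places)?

R = (0.14×7.06 + 0.11×9.66 + 0.18×5.66) / (1 + 0.14×18.9 + 0.11×19.9 + 0.18×8.9) = 3.07/7.437 = 0.4128 kJ/s.

0.41 kJ/s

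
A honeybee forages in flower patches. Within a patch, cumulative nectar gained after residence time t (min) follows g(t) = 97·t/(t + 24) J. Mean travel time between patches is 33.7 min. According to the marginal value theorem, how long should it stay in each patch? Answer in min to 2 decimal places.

Optimal t* satisfies g'(t*) = g(t*)/(T + t*).
g'(t) = 97·24/(t + 24)². Setting 97·24/(t+24)² = 97t/[(t+24)(33.7+t)] gives 24(33.7+t) = t(t+24), so t² = 24×33.7 = 808.8.
t* = √808.8 = 28.44 min.

28.44 min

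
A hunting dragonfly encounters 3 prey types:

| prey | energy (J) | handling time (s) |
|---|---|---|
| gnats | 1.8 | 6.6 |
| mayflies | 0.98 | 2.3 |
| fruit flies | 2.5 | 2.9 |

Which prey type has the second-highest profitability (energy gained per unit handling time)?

mayflies

In descending order of E/h:
fruit flies: 2.5/2.9 = 0.862 J/s
mayflies: 0.98/2.3 = 0.426 J/s
gnats: 1.8/6.6 = 0.273 J/s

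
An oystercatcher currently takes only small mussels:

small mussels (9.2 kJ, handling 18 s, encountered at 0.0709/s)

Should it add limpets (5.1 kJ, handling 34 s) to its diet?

On small mussels alone, R = ΣλE/(1+Σλh) = 0.6523/2.276 = 0.2866 kJ/s.
limpets: E/h = 5.1/34 = 0.15 kJ/s.
0.15 < 0.2866, so adding limpets would lower the average — exclude it.

No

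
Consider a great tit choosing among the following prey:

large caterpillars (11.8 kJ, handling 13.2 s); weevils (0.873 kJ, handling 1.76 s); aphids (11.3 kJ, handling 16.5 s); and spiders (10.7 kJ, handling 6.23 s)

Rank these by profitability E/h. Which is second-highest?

large caterpillars

In descending order of E/h:
spiders: 10.7/6.23 = 1.72 kJ/s
large caterpillars: 11.8/13.2 = 0.894 kJ/s
aphids: 11.3/16.5 = 0.685 kJ/s
weevils: 0.873/1.76 = 0.496 kJ/s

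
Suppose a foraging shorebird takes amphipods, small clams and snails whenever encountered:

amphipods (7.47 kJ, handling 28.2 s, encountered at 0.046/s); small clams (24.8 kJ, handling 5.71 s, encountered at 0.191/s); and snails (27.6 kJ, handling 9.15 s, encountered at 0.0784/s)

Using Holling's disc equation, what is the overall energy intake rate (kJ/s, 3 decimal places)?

Energy encountered per unit search time: 0.046×7.47 + 0.191×24.8 + 0.0784×27.6 = 7.244 kJ/s.
Handling time per unit search time: 0.046×28.2 + 0.191×5.71 + 0.0784×9.15 = 3.105.
Rate = 7.244/(1 + 3.105) = 1.765 kJ/s.

1.765 kJ/s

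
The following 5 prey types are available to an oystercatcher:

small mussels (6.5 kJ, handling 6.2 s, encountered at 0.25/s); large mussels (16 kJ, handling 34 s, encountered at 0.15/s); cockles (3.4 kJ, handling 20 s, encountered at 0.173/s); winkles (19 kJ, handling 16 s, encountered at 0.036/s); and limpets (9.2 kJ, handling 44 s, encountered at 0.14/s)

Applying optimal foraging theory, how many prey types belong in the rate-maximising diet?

2

E/h in descending order: winkles 1.19, small mussels 1.05, large mussels 0.471, limpets 0.209, cockles 0.17 kJ/s. The optimal diet is the largest prefix of this list for which every included type satisfies E_i/h_i > R on the types above it.
Rate on top 1: 0.434. small mussels: 1.05 > 0.434 → include.
Rate on top 2: 0.7386. large mussels: 0.471 < 0.7386 → exclude; stop.
Optimal diet: winkles, small mussels — 2 of 5 types.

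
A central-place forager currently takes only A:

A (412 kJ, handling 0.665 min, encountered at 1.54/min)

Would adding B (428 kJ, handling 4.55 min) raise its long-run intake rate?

No

On A alone, R = ΣλE/(1+Σλh) = 634.5/2.024 = 313.5 kJ/min.
B: E/h = 428/4.55 = 94.07 kJ/min.
Since 94.07 < R, time spent handling B is better spent searching.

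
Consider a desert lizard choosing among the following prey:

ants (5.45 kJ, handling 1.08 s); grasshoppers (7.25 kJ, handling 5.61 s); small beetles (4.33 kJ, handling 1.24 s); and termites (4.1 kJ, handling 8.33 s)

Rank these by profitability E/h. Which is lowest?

Profitability E/h (kJ/s): ants = 5.45/1.08 = 5.05, grasshoppers = 7.25/5.61 = 1.29, small beetles = 4.33/1.24 = 3.49, termites = 4.1/8.33 = 0.492.
Ranked: ants > small beetles > grasshoppers > termites.

termites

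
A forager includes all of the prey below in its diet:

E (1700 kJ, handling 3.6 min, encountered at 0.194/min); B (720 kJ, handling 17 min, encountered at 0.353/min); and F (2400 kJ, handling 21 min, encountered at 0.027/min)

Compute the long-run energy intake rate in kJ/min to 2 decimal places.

78.48 kJ/min

R = (0.194×1700 + 0.353×720 + 0.027×2400) / (1 + 0.194×3.6 + 0.353×17 + 0.027×21) = 648.8/8.266 = 78.48 kJ/min.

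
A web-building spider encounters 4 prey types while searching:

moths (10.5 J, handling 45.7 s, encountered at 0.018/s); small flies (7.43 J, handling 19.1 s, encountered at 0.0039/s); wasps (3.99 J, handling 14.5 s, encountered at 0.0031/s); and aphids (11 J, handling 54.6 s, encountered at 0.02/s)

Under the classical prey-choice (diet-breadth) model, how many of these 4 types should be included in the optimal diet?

E/h in descending order: small flies 0.389, wasps 0.275, moths 0.23, aphids 0.201 J/s. The optimal diet is the largest prefix of this list for which every included type satisfies E_i/h_i > R on the types above it.
Rate on top 1: 0.02697. wasps: 0.275 > 0.02697 → include.
Rate on top 2: 0.03693. moths: 0.23 > 0.03693 → include.
Rate on top 3: 0.1186. aphids: 0.201 > 0.1186 → include.
Optimal diet: small flies, wasps, moths, aphids — 4 of 4 types.

4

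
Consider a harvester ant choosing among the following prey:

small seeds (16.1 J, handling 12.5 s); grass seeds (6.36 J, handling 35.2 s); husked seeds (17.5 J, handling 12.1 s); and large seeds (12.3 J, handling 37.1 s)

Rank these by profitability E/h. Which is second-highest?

Profitability E/h (J/s): small seeds = 16.1/12.5 = 1.29, grass seeds = 6.36/35.2 = 0.181, husked seeds = 17.5/12.1 = 1.45, large seeds = 12.3/37.1 = 0.332.
Ranked: husked seeds > small seeds > large seeds > grass seeds.

small seeds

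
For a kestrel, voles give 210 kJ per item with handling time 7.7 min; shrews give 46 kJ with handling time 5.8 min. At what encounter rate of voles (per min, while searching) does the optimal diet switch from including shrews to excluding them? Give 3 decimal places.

Drop shrews once their profitability E₂/h₂ falls below the rate achievable on voles alone: E₂/h₂ = λE₁/(1 + λh₁).
Solve for λ: λE₁h₂ = E₂(1 + λh₁) → λ(E₁h₂ − E₂h₁) = E₂ → λ = E₂/(E₁h₂ − E₂h₁).
λ = 46/(210×5.8 − 46×7.7) = 46/863.8 = 0.05325 per min.

0.053 per min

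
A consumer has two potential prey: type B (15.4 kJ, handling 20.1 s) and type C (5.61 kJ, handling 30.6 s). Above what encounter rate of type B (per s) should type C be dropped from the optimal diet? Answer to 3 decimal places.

0.016 per s

Drop type C once their profitability E₂/h₂ falls below the rate achievable on type B alone: E₂/h₂ = λE₁/(1 + λh₁).
Solve for λ: λE₁h₂ = E₂(1 + λh₁) → λ(E₁h₂ − E₂h₁) = E₂ → λ = E₂/(E₁h₂ − E₂h₁).
λ = 5.61/(15.4×30.6 − 5.61×20.1) = 5.61/358.5 = 0.01565 per s.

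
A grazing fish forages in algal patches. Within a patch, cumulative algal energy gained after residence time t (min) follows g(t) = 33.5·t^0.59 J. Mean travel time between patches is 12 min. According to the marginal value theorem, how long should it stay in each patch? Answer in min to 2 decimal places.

17.27 min

Maximise g(t)/(T+t): set derivative to zero → g'(t)(T+t) = g(t).
g'(t) = 0.59·33.5·t^-0.41. Setting 0.59·33.5·t^-0.41 = 33.5·t^0.59/(12+t) gives 0.59(12+t) = t, so 0.41·t = 0.59×12.
t* = 0.59×12/0.41 = 17.27 min.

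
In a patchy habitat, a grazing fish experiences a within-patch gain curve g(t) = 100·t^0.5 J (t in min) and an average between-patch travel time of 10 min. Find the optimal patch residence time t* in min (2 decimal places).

Optimal t* satisfies g'(t*) = g(t*)/(T + t*).
g'(t) = 0.5·100·t^-0.5. Setting 0.5·100·t^-0.5 = 100·t^0.5/(10+t) gives 0.5(10+t) = t, so 0.50·t = 0.5×10.
t* = 0.5×10/0.50 = 10 min.

10.00 min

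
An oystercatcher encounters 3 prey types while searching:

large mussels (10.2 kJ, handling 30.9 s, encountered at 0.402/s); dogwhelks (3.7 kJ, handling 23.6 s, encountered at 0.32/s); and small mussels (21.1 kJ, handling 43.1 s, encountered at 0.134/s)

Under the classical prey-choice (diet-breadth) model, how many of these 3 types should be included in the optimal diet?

1

E/h in descending order: small mussels 0.49, large mussels 0.33, dogwhelks 0.157 kJ/s. The optimal diet is the largest prefix of this list for which every included type satisfies E_i/h_i > R on the types above it.
Rate on top 1: 0.4173. large mussels: 0.33 < 0.4173 → exclude; stop.
Optimal diet: small mussels — 1 of 3 types.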